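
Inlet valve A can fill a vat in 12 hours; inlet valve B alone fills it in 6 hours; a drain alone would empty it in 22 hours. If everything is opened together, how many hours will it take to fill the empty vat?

Net rate = 1/12 + 1/6 − 1/22 = (11 + 22 − 6)/132 = 27/132 = 9/44 per hour.
Filling time = 1 ÷ (9/44) = 44/9 hours.

44/9 hours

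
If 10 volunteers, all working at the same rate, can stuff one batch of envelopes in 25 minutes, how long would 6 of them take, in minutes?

125/3 minutes

Total work is 10·25 = 250 volunteer-minutes.
With 6 volunteers: 250/6 = 125/3 minutes.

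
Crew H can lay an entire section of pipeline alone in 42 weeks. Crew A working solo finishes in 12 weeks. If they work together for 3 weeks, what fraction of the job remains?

19/28

Combined rate: 1/42 + 1/12 = (2 + 7)/84 = 9/84 = 3/28 per week.
In 3 weeks they complete 3·3/28 = 9/28 of the job.
So 19/28 remains.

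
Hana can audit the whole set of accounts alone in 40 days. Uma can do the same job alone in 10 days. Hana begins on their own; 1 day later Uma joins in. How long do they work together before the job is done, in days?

In the first 1 day Hana alone does 1/40 of the job, leaving 39/40.
Once everyone is working, combined rate: 1/40 + 1/10 = (1 + 4)/40 = 5/40 = 1/8 per day.
Remaining 39/40 at 1/8 per day takes 39/5 days.

39/5 days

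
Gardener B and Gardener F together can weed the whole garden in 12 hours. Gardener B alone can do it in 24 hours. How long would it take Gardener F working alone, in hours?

24 hours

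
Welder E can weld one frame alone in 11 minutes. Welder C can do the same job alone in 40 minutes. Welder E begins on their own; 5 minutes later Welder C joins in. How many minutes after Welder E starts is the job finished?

165/17 minutes

In the first 5 minutes Welder E alone does 5/11 of the job, leaving 6/11.
Once everyone is working, combined rate: 1/11 + 1/40 = (40 + 11)/440 = 51/440 per minute.
Remaining 6/11 at 51/440 per minute takes 80/17 minutes.
Total from the start = 5 + 80/17 = 165/17 minutes.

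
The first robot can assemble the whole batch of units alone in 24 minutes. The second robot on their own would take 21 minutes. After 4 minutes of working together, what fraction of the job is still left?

Combined rate: 1/24 + 1/21 = (7 + 8)/168 = 15/168 = 5/56 per minute.
In 4 minutes they complete 4·5/56 = 5/14 of the job.
So 9/14 remains.

9/14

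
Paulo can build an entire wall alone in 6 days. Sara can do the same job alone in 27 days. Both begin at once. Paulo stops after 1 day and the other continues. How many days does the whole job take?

In the first 1 day the combined rate is 11/54, so 11/54 of the job is done, leaving 43/54.
After Paulo leaves the rate is 1/27 per day; the remaining 43/54 takes 43/2 days.
Total = 1 + 43/2 = 45/2 days.

45/2 days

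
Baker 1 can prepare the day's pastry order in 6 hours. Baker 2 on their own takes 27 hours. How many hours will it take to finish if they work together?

With two workers the combined time is the product over the sum: 6·27/(6+27) = 162/33 = 54/11 hours.

54/11 hours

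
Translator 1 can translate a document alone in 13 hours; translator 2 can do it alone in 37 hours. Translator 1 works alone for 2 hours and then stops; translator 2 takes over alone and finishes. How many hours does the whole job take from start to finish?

433/13 hours

In 2 hours translator 1 does 2/13 of the job, leaving 11/13.
Translator 2 works at 1/37 per hour, so finishing takes 11/13 ÷ 1/37 = 407/13 hours.
Total time = 2 + 407/13 = 433/13 hours.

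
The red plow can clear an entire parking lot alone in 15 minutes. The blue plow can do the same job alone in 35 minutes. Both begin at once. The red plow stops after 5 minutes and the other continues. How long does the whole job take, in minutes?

70/3 minutes

In the first 5 minutes the combined rate is 2/21, so 10/21 of the job is done, leaving 11/21.
After the red plow leaves the rate is 1/35 per minute; the remaining 11/21 takes 55/3 minutes.
Total = 5 + 55/3 = 70/3 minutes.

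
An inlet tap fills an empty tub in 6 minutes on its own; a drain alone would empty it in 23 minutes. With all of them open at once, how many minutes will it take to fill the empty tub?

138/17 minutes

Net rate = 1/6 − 1/23 = (23 − 6)/138 = 17/138 per minute.
Filling time = 1 ÷ (17/138) = 138/17 minutes.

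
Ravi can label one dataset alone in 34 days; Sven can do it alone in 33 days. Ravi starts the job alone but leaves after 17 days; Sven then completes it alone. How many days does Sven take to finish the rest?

In 17 days Ravi does 17/34 = 1/2 of the job, leaving 1/2.
Sven works at 1/33 per day, so finishing takes 1/2 ÷ 1/33 = 33/2 days.

33/2 days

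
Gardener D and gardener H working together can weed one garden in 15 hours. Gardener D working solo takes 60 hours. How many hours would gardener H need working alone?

20 hours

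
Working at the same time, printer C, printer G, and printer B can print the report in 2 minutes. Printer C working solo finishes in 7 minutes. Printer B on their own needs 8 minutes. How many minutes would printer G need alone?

56/13 minutes

Combined rate is 1/2 per minute.
Known contribution: 1/7 + 1/8 = (8 + 7)/56 = 15/56 per minute.
So printer G's rate is 1/2 − 15/56 = 13/56, meaning 56/13 minutes alone.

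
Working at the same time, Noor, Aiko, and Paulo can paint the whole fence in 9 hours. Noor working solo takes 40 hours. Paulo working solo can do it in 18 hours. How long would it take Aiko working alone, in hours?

360/11 hours

Combined rate is 1/9 per hour.
Known contribution: 1/40 + 1/18 = (9 + 20)/360 = 29/360 per hour.
So Aiko's rate is 1/9 − 29/360 = 11/360, meaning 360/11 hours alone.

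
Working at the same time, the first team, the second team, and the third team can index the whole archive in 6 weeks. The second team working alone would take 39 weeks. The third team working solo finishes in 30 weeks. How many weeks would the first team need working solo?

Combined rate is 1/6 per week.
Known contribution: 1/39 + 1/30 = (10 + 13)/390 = 23/390 per week.
So the first team's rate is 1/6 − 23/390 = 7/65, meaning 65/7 weeks alone.

65/7 weeks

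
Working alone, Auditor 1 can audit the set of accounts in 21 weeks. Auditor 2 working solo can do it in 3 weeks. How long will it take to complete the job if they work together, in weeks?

With two workers the combined time is the product over the sum: 21·3/(21+3) = 63/24 = 21/8 weeks.

21/8 weeks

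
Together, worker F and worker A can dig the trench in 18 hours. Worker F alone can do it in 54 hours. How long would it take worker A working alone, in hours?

Combined rate is 1/18 per hour.
Known contribution: 1/54 per hour.
So worker A's rate is 1/18 − 1/54 = 1/27, meaning 27 hours alone.

27 hours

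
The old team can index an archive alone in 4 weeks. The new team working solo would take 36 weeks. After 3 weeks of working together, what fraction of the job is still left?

1/6

Combined rate: 1/4 + 1/36 = (9 + 1)/36 = 10/36 = 5/18 per week.
In 3 weeks they complete 3·5/18 = 5/6 of the job.
So 1/6 remains.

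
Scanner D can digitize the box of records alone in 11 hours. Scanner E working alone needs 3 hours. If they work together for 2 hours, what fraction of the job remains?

5/33

Combined rate: 1/11 + 1/3 = (3 + 11)/33 = 14/33 per hour.
In 2 hours they complete 2·14/33 = 28/33 of the job.
So 5/33 remains.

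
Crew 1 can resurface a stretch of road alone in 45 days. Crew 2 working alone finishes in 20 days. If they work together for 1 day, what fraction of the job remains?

167/180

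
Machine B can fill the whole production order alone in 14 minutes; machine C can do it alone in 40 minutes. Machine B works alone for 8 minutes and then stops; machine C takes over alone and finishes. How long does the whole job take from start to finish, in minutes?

176/7 minutes

In 8 minutes machine B does 8/14 = 4/7 of the job, leaving 3/7.
Machine C works at 1/40 per minute, so finishing takes 3/7 ÷ 1/40 = 120/7 minutes.
Total time = 8 + 120/7 = 176/7 minutes.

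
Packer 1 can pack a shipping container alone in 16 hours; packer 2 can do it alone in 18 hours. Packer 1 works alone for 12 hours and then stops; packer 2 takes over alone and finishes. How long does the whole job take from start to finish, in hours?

33/2 hours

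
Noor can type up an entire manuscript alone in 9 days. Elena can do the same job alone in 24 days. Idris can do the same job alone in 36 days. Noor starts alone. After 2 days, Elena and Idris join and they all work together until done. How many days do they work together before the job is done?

In the first 2 days Noor alone does 2/9 of the job, leaving 7/9.
Once everyone is working, combined rate: 1/9 + 1/24 + 1/36 = (8 + 3 + 2)/72 = 13/72 per day.
Remaining 7/9 at 13/72 per day takes 56/13 days.

56/13 days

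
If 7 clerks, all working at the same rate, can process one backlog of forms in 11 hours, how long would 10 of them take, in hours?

Total work is 7·11 = 77 clerk-hours.
With 10 clerks: 77/10 hours.

77/10 hours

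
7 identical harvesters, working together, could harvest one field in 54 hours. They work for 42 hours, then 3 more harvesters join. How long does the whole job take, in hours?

252/5 hours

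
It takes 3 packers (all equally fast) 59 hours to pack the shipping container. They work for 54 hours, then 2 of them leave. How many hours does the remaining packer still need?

One packer does 1/177 of the job per hour.
After 54 hours with 3 packers, 54/59 is done (5/59 left).
With 1 packer the rate is 1/177, so the rest takes 5/59 ÷ 1/177 = 15 hours.

15 hours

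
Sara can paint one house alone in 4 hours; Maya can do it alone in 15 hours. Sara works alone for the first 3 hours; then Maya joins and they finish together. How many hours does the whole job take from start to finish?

72/19 hours

In 3 hours Sara does 3/4 of the job, leaving 1/4.
Sara and Maya together work at 19/60 per hour, so finishing takes 1/4 ÷ 19/60 = 15/19 hours.
Total time = 3 + 15/19 = 72/19 hours.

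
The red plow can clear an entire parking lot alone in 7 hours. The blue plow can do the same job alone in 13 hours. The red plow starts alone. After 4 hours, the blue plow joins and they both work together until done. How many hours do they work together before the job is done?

In the first 4 hours the red plow alone does 4/7 of the job, leaving 3/7.
Once everyone is working, combined rate: 1/7 + 1/13 = (13 + 7)/91 = 20/91 per hour.
Remaining 3/7 at 20/91 per hour takes 39/20 hours.

39/20 hours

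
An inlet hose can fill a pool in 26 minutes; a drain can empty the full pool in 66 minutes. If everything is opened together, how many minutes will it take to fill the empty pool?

Net rate = 1/26 − 1/66 = (33 − 13)/858 = 20/858 = 10/429 per minute.
Filling time = 1 ÷ (10/429) = 429/10 minutes.

429/10 minutes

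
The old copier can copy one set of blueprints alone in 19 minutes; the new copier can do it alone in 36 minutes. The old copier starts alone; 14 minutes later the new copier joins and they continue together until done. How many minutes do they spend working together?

36/11 minutes

In 14 minutes the old copier does 14/19 of the job, leaving 5/19.
The old copier and the new copier together work at 55/684 per minute, so finishing takes 5/19 ÷ 55/684 = 36/11 minutes.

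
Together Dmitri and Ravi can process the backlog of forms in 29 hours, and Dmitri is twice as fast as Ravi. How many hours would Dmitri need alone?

87/2 hours

Let Ravi's rate be r; then Dmitri's rate is 2r, so together (2 + 1)r = 3r = 1/29.
Thus r = 1/87 per hour.
Ravi alone: 87 hours; Dmitri alone: 87/2 hours.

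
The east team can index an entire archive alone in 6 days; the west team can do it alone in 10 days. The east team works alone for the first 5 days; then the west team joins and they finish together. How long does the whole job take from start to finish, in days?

In 5 days the east team does 5/6 of the job, leaving 1/6.
The east team and the west team together work at 4/15 per day, so finishing takes 1/6 ÷ 4/15 = 5/8 days.
Total time = 5 + 5/8 = 45/8 days.

45/8 days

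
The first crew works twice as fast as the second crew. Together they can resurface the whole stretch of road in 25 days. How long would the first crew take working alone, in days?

Let the second crew's rate be r; then the first crew's rate is 2r, so together (2 + 1)r = 3r = 1/25.
Thus r = 1/75 per day.
The second crew alone: 75 days; the first crew alone: 75/2 days.

75/2 days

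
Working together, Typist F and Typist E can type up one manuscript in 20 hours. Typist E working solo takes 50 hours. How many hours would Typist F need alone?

100/3 hours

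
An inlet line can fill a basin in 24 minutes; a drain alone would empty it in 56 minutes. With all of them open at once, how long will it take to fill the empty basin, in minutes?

Net rate = 1/24 − 1/56 = (7 − 3)/168 = 4/168 = 1/42 per minute.
Filling time = 1 ÷ (1/42) = 42 minutes.

42 minutes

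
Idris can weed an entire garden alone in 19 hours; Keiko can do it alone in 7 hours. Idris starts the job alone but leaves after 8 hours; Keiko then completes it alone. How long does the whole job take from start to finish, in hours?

229/19 hours

In 8 hours Idris does 8/19 of the job, leaving 11/19.
Keiko works at 1/7 per hour, so finishing takes 11/19 ÷ 1/7 = 77/19 hours.
Total time = 8 + 77/19 = 229/19 hours.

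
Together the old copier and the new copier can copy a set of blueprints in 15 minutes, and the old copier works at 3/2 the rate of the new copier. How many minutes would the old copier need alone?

25 minutes

Let the new copier's rate be r; then the old copier's rate is (3/2)r, so together (3/2 + 1)r = (5/2)r = 1/15.
Thus r = 2/75 per minute.
The new copier alone: 75/2 minutes; the old copier alone: 25 minutes.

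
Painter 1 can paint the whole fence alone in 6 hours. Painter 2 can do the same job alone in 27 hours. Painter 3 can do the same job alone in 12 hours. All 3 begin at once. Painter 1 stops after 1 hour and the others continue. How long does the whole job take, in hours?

In the first 1 hour the combined rate is 31/108, so 31/108 of the job is done, leaving 77/108.
After Painter 1 leaves the rate is 13/108 per hour; the remaining 77/108 takes 77/13 hours.
Total = 1 + 77/13 = 90/13 hours.

90/13 hours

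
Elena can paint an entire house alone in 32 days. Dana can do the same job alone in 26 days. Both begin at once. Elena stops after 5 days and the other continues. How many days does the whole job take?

351/16 days

In the first 5 days the combined rate is 29/416, so 145/416 of the job is done, leaving 271/416.
After Elena leaves the rate is 1/26 per day; the remaining 271/416 takes 271/16 days.
Total = 5 + 271/16 = 351/16 days.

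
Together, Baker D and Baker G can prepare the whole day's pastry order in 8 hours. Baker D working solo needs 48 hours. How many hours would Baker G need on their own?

Combined rate is 1/8 per hour.
Known contribution: 1/48 per hour.
So Baker G's rate is 1/8 − 1/48 = 5/48, meaning 48/5 hours alone.

48/5 hours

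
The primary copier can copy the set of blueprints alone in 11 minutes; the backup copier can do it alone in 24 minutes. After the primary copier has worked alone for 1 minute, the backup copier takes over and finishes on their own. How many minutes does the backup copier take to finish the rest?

240/11 minutes

In 1 minute the primary copier does 1/11 of the job, leaving 10/11.
The backup copier works at 1/24 per minute, so finishing takes 10/11 ÷ 1/24 = 240/11 minutes.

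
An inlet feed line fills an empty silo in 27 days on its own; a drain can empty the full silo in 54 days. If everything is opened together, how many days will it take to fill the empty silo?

54 days

Net rate = 1/27 − 1/54 = (2 − 1)/54 = 1/54 per day.
Filling time = 1 ÷ (1/54) = 54 days.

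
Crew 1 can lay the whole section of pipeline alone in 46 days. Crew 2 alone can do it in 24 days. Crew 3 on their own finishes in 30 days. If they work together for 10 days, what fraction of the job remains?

Combined rate: 1/46 + 1/24 + 1/30 = (60 + 115 + 92)/2760 = 267/2760 = 89/920 per day.
In 10 days they complete 10·89/920 = 89/92 of the job.
So 3/92 remains.

3/92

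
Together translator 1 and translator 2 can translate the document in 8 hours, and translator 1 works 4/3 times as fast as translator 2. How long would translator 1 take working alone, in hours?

Let translator 2's rate be r; then translator 1's rate is (4/3)r, so together (4/3 + 1)r = (7/3)r = 1/8.
Thus r = 3/56 per hour.
Translator 2 alone: 56/3 hours; translator 1 alone: 14 hours.

14 hours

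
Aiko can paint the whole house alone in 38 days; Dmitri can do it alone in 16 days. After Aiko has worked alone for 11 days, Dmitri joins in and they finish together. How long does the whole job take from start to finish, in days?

In 11 days Aiko does 11/38 of the job, leaving 27/38.
Aiko and Dmitri together work at 27/304 per day, so finishing takes 27/38 ÷ 27/304 = 8 days.
Total time = 11 + 8 = 19 days.

19 days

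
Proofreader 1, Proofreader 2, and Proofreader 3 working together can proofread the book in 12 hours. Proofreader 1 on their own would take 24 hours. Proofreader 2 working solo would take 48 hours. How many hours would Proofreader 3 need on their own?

Combined rate is 1/12 per hour.
Known contribution: 1/24 + 1/48 = (2 + 1)/48 = 3/48 = 1/16 per hour.
So Proofreader 3's rate is 1/12 − 1/16 = 1/48, meaning 48 hours alone.

48 hours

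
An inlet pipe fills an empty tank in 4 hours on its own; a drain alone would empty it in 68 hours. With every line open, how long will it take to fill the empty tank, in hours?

17/4 hours

Net rate = 1/4 − 1/68 = (17 − 1)/68 = 16/68 = 4/17 per hour.
Filling time = 1 ÷ (4/17) = 17/4 hours.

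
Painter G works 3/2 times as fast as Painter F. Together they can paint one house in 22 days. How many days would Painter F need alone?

Let Painter F's rate be r; then Painter G's rate is (3/2)r, so together (3/2 + 1)r = (5/2)r = 1/22.
Thus r = 1/55 per day.
Painter F alone: 55 days; Painter G alone: 110/3 days.

55 days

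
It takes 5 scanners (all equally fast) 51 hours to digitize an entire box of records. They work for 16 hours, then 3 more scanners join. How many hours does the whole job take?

303/8 hours

One scanner does 1/255 of the job per hour.
After 16 hours with 5 scanners, 16/51 is done (35/51 left).
With 8 scanners the rate is 8/255, so the rest takes 35/51 ÷ 8/255 = 175/8 hours.
Total = 16 + 175/8 = 303/8 hours.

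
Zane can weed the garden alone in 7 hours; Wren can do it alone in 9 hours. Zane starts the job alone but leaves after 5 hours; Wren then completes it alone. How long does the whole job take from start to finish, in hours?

53/7 hours

In 5 hours Zane does 5/7 of the job, leaving 2/7.
Wren works at 1/9 per hour, so finishing takes 2/7 ÷ 1/9 = 18/7 hours.
Total time = 5 + 18/7 = 53/7 hours.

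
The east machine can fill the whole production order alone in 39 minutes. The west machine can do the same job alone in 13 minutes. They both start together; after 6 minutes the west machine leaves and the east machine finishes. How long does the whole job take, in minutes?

21 minutes

In the first 6 minutes the combined rate is 4/39, so 8/13 of the job is done, leaving 5/13.
After the west machine leaves the rate is 1/39 per minute; the remaining 5/13 takes 15 minutes.
Total = 6 + 15 = 21 minutes.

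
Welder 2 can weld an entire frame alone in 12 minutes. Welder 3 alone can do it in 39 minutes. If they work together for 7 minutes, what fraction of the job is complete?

119/156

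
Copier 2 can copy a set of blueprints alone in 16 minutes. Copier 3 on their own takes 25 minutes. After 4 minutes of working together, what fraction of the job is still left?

59/100

Combined rate: 1/16 + 1/25 = (25 + 16)/400 = 41/400 per minute.
In 4 minutes they complete 4·41/400 = 41/100 of the job.
So 59/100 remains.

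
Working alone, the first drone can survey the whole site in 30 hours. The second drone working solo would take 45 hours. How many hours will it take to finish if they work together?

18 hours

Combined rate: 1/30 + 1/45 = (3 + 2)/90 = 5/90 = 1/18 per hour.
Time = 1 ÷ (1/18) = 18 hours.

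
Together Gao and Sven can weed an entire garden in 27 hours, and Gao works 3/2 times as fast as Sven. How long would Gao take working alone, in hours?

45 hours

Let Sven's rate be r; then Gao's rate is (3/2)r, so together (3/2 + 1)r = (5/2)r = 1/27.
Thus r = 2/135 per hour.
Sven alone: 135/2 hours; Gao alone: 45 hours.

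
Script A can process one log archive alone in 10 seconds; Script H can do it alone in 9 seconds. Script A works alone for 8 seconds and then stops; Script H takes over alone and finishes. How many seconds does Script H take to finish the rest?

In 8 seconds Script A does 8/10 = 4/5 of the job, leaving 1/5.
Script H works at 1/9 per second, so finishing takes 1/5 ÷ 1/9 = 9/5 seconds.

9/5 seconds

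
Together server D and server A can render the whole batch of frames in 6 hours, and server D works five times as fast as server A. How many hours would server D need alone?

Let server A's rate be r; then server D's rate is 5r, so together (5 + 1)r = 6r = 1/6.
Thus r = 1/36 per hour.
Server A alone: 36 hours; server D alone: 36/5 hours.

36/5 hours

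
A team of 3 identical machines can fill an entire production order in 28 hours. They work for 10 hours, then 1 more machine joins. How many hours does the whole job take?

One machine does 1/84 of the job per hour.
After 10 hours with 3 machines, 5/14 is done (9/14 left).
With 4 machines the rate is 4/84 = 1/21, so the rest takes 9/14 ÷ 1/21 = 27/2 hours.
Total = 10 + 27/2 = 47/2 hours.

47/2 hours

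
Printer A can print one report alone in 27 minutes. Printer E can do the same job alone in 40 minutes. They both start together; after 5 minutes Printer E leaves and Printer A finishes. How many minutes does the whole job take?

In the first 5 minutes the combined rate is 67/1080, so 67/216 of the job is done, leaving 149/216.
After Printer E leaves the rate is 1/27 per minute; the remaining 149/216 takes 149/8 minutes.
Total = 5 + 149/8 = 189/8 minutes.

189/8 minutes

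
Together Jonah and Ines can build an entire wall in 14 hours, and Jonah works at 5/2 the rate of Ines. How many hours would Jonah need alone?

98/5 hours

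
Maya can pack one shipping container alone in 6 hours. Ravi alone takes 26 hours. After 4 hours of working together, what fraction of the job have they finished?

Combined rate: 1/6 + 1/26 = (13 + 3)/78 = 16/78 = 8/39 per hour.
In 4 hours they complete 4·8/39 = 32/39 of the job.

32/39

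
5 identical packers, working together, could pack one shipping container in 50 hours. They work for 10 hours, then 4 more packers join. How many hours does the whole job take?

290/9 hours

One packer does 1/250 of the job per hour.
After 10 hours with 5 packers, 1/5 is done (4/5 left).
With 9 packers the rate is 9/250, so the rest takes 4/5 ÷ 9/250 = 200/9 hours.
Total = 10 + 200/9 = 290/9 hours.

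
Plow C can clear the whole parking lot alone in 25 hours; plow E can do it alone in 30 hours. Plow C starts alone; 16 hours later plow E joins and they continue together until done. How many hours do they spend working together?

54/11 hours

In 16 hours plow C does 16/25 of the job, leaving 9/25.
Plow C and plow E together work at 11/150 per hour, so finishing takes 9/25 ÷ 11/150 = 54/11 hours.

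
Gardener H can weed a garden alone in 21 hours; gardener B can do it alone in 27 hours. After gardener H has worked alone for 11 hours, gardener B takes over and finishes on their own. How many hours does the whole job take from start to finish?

In 11 hours gardener H does 11/21 of the job, leaving 10/21.
Gardener B works at 1/27 per hour, so finishing takes 10/21 ÷ 1/27 = 90/7 hours.
Total time = 11 + 90/7 = 167/7 hours.

167/7 hours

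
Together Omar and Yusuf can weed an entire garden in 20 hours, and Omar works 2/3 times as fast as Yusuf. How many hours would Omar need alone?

50 hours

Let Yusuf's rate be r; then Omar's rate is (2/3)r, so together (2/3 + 1)r = (5/3)r = 1/20.
Thus r = 3/100 per hour.
Yusuf alone: 100/3 hours; Omar alone: 50 hours.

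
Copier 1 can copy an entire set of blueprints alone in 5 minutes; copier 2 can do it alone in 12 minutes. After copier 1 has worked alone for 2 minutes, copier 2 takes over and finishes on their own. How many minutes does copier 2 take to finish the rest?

In 2 minutes copier 1 does 2/5 of the job, leaving 3/5.
Copier 2 works at 1/12 per minute, so finishing takes 3/5 ÷ 1/12 = 36/5 minutes.

36/5 minutes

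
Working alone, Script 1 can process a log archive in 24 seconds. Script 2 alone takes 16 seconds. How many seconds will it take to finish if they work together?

48/5 seconds

Combined rate: 1/24 + 1/16 = (2 + 3)/48 = 5/48 per second.
Time = 1 ÷ (5/48) = 48/5 seconds.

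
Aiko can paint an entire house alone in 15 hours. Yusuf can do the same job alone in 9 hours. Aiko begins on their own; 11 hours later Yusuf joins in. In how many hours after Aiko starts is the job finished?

25/2 hours

In the first 11 hours Aiko alone does 11/15 of the job, leaving 4/15.
Once everyone is working, combined rate: 1/15 + 1/9 = (3 + 5)/45 = 8/45 per hour.
Remaining 4/15 at 8/45 per hour takes 3/2 hours.
Total from the start = 11 + 3/2 = 25/2 hours.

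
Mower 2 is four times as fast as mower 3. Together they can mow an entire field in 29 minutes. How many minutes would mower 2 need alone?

145/4 minutes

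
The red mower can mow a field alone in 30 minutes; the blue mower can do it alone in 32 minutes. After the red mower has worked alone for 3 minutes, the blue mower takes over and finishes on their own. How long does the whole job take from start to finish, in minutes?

159/5 minutes

In 3 minutes the red mower does 3/30 = 1/10 of the job, leaving 9/10.
The blue mower works at 1/32 per minute, so finishing takes 9/10 ÷ 1/32 = 144/5 minutes.
Total time = 3 + 144/5 = 159/5 minutes.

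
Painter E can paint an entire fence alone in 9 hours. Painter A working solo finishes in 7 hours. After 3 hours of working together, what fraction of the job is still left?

5/21

Combined rate: 1/9 + 1/7 = (7 + 9)/63 = 16/63 per hour.
In 3 hours they complete 3·16/63 = 16/21 of the job.
So 5/21 remains.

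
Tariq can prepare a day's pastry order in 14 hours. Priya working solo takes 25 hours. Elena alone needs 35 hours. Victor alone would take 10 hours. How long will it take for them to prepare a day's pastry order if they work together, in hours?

Combined rate: 1/14 + 1/25 + 1/35 + 1/10 = (25 + 14 + 10 + 35)/350 = 84/350 = 6/25 per hour.
Time = 1 ÷ (6/25) = 25/6 hours.

25/6 hours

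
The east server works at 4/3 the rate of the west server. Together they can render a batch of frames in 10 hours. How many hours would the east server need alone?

Let the west server's rate be r; then the east server's rate is (4/3)r, so together (4/3 + 1)r = (7/3)r = 1/10.
Thus r = 3/70 per hour.
The west server alone: 70/3 hours; the east server alone: 35/2 hours.

35/2 hours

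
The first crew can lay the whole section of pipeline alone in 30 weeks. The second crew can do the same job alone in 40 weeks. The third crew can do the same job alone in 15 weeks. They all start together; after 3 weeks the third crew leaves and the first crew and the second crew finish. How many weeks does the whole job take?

96/7 weeks

In the first 3 weeks the combined rate is 1/8, so 3/8 of the job is done, leaving 5/8.
After the third crew leaves the rate is 7/120 per week; the remaining 5/8 takes 75/7 weeks.
Total = 3 + 75/7 = 96/7 weeks.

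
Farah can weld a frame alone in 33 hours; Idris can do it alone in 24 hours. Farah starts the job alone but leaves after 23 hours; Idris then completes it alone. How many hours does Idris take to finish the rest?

80/11 hours

In 23 hours Farah does 23/33 of the job, leaving 10/33.
Idris works at 1/24 per hour, so finishing takes 10/33 ÷ 1/24 = 80/11 hours.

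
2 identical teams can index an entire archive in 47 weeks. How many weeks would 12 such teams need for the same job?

47/6 weeks

Total work is 2·47 = 94 team-weeks.
With 12 teams: 94/12 = 47/6 weeks.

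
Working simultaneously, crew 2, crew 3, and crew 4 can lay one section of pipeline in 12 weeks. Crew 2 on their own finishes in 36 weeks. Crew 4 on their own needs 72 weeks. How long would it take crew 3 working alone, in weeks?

24 weeks

Combined rate is 1/12 per week.
Known contribution: 1/36 + 1/72 = (2 + 1)/72 = 3/72 = 1/24 per week.
So crew 3's rate is 1/12 − 1/24 = 1/24, meaning 24 weeks alone.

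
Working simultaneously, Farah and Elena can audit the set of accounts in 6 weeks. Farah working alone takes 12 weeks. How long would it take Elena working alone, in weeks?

12 weeks

Combined rate is 1/6 per week.
Known contribution: 1/12 per week.
So Elena's rate is 1/6 − 1/12 = 1/12, meaning 12 weeks alone.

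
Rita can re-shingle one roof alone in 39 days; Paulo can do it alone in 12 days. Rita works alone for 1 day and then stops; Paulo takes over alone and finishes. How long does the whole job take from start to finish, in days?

165/13 days

In 1 day Rita does 1/39 of the job, leaving 38/39.
Paulo works at 1/12 per day, so finishing takes 38/39 ÷ 1/12 = 152/13 days.
Total time = 1 + 152/13 = 165/13 days.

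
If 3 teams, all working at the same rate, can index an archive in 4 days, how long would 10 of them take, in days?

6/5 days

Total work is 3·4 = 12 team-days.
With 10 teams: 12/10 = 6/5 days.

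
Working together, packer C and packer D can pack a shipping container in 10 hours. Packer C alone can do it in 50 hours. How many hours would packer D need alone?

25/2 hours

Combined rate is 1/10 per hour.
Known contribution: 1/50 per hour.
So packer D's rate is 1/10 − 1/50 = 2/25, meaning 25/2 hours alone.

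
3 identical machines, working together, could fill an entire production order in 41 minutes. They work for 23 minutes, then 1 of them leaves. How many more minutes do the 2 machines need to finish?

27 minutes

One machine does 1/123 of the job per minute.
After 23 minutes with 3 machines, 23/41 is done (18/41 left).
With 2 machines the rate is 2/123, so the rest takes 18/41 ÷ 2/123 = 27 minutes.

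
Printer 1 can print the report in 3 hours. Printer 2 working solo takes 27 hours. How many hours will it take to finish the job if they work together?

27/10 hours

With two workers the combined time is the product over the sum: 3·27/(3+27) = 81/30 = 27/10 hours.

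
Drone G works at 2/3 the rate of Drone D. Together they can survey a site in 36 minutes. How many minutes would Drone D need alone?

60 minutes

Let Drone D's rate be r; then Drone G's rate is (2/3)r, so together (2/3 + 1)r = (5/3)r = 1/36.
Thus r = 1/60 per minute.
Drone D alone: 60 minutes; Drone G alone: 90 minutes.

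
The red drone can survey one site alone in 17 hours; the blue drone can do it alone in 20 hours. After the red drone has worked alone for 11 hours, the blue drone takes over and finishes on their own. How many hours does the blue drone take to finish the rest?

120/17 hours

In 11 hours the red drone does 11/17 of the job, leaving 6/17.
The blue drone works at 1/20 per hour, so finishing takes 6/17 ÷ 1/20 = 120/17 hours.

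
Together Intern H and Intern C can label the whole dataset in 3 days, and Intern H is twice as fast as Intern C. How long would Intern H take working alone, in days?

9/2 days

Let Intern C's rate be r; then Intern H's rate is 2r, so together (2 + 1)r = 3r = 1/3.
Thus r = 1/9 per day.
Intern C alone: 9 days; Intern H alone: 9/2 days.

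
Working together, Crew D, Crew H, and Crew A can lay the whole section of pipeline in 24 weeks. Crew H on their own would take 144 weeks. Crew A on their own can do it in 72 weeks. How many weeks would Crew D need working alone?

48 weeks

Combined rate is 1/24 per week.
Known contribution: 1/144 + 1/72 = (1 + 2)/144 = 3/144 = 1/48 per week.
So Crew D's rate is 1/24 − 1/48 = 1/48, meaning 48 weeks alone.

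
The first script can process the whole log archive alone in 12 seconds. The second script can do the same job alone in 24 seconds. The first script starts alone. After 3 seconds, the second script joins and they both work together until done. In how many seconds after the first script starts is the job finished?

9 seconds

In the first 3 seconds the first script alone does 3/12 = 1/4 of the job, leaving 3/4.
Once everyone is working, combined rate: 1/12 + 1/24 = (2 + 1)/24 = 3/24 = 1/8 per second.
Remaining 3/4 at 1/8 per second takes 6 seconds.
Total from the start = 3 + 6 = 9 seconds.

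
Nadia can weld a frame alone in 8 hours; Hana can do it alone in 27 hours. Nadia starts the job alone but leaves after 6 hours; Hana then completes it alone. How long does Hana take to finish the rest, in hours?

27/4 hours

In 6 hours Nadia does 6/8 = 3/4 of the job, leaving 1/4.
Hana works at 1/27 per hour, so finishing takes 1/4 ÷ 1/27 = 27/4 hours.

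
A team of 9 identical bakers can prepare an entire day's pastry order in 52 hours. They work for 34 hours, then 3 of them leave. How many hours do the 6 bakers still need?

One baker does 1/468 of the job per hour.
After 34 hours with 9 bakers, 17/26 is done (9/26 left).
With 6 bakers the rate is 6/468 = 1/78, so the rest takes 9/26 ÷ 1/78 = 27 hours.

27 hours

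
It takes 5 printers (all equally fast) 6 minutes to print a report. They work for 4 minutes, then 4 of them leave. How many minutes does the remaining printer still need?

One printer does 1/30 of the job per minute.
After 4 minutes with 5 printers, 2/3 is done (1/3 left).
With 1 printer the rate is 1/30, so the rest takes 1/3 ÷ 1/30 = 10 minutes.

10 minutes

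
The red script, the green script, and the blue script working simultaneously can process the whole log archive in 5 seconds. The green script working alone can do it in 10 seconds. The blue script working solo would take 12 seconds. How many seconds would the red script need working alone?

60 seconds

Combined rate is 1/5 per second.
Known contribution: 1/10 + 1/12 = (6 + 5)/60 = 11/60 per second.
So the red script's rate is 1/5 − 11/60 = 1/60, meaning 60 seconds alone.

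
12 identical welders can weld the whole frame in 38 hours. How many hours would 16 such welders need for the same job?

Total work is 12·38 = 456 welder-hours.
With 16 welders: 456/16 = 57/2 hours.

57/2 hours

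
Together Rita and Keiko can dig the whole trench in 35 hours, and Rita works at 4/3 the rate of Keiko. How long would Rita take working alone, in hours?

245/4 hours

Let Keiko's rate be r; then Rita's rate is (4/3)r, so together (4/3 + 1)r = (7/3)r = 1/35.
Thus r = 3/245 per hour.
Keiko alone: 245/3 hours; Rita alone: 245/4 hours.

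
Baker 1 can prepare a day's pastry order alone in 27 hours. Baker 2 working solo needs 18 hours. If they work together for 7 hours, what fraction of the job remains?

19/54

Combined rate: 1/27 + 1/18 = (2 + 3)/54 = 5/54 per hour.
In 7 hours they complete 7·5/54 = 35/54 of the job.
So 19/54 remains.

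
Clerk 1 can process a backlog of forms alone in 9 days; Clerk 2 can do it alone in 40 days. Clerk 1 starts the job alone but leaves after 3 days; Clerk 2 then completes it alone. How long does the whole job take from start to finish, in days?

89/3 days

In 3 days Clerk 1 does 3/9 = 1/3 of the job, leaving 2/3.
Clerk 2 works at 1/40 per day, so finishing takes 2/3 ÷ 1/40 = 80/3 days.
Total time = 3 + 80/3 = 89/3 days.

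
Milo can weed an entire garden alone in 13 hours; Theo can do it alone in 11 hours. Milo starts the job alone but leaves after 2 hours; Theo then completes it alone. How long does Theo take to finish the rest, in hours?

In 2 hours Milo does 2/13 of the job, leaving 11/13.
Theo works at 1/11 per hour, so finishing takes 11/13 ÷ 1/11 = 121/13 hours.

121/13 hours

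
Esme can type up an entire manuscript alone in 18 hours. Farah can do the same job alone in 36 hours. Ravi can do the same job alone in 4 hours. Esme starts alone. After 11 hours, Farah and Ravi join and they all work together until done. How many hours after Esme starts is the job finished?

In the first 11 hours Esme alone does 11/18 of the job, leaving 7/18.
Once everyone is working, combined rate: 1/18 + 1/36 + 1/4 = (2 + 1 + 9)/36 = 12/36 = 1/3 per hour.
Remaining 7/18 at 1/3 per hour takes 7/6 hours.
Total from the start = 11 + 7/6 = 73/6 hours.

73/6 hours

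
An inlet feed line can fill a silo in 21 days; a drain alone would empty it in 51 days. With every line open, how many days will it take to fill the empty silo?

357/10 days

Net rate = 1/21 − 1/51 = (17 − 7)/357 = 10/357 per day.
Filling time = 1 ÷ (10/357) = 357/10 days.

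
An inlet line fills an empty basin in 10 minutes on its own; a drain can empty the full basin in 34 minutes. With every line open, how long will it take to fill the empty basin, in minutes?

Net rate = 1/10 − 1/34 = (17 − 5)/170 = 12/170 = 6/85 per minute.
Filling time = 1 ÷ (6/85) = 85/6 minutes.

85/6 minutes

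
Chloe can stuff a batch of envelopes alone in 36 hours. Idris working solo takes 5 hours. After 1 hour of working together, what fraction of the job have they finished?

Combined rate: 1/36 + 1/5 = (5 + 36)/180 = 41/180 per hour.
In 1 hour they complete 1·41/180 = 41/180 of the job.

41/180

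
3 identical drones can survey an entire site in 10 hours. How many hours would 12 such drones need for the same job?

5/2 hours

Total work is 3·10 = 30 drone-hours.
With 12 drones: 30/12 = 5/2 hours.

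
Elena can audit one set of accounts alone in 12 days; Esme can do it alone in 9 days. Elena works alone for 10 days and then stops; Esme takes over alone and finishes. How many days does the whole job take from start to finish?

23/2 days

In 10 days Elena does 10/12 = 5/6 of the job, leaving 1/6.
Esme works at 1/9 per day, so finishing takes 1/6 ÷ 1/9 = 3/2 days.
Total time = 10 + 3/2 = 23/2 days.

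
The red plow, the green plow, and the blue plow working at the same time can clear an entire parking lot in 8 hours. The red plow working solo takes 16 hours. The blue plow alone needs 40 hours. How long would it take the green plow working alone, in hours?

80/3 hours

Combined rate is 1/8 per hour.
Known contribution: 1/16 + 1/40 = (5 + 2)/80 = 7/80 per hour.
So the green plow's rate is 1/8 − 7/80 = 3/80, meaning 80/3 hours alone.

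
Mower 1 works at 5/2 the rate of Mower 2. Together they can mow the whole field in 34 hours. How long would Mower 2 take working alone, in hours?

119 hours

Let Mower 2's rate be r; then Mower 1's rate is (5/2)r, so together (5/2 + 1)r = (7/2)r = 1/34.
Thus r = 1/119 per hour.
Mower 2 alone: 119 hours; Mower 1 alone: 238/5 hours.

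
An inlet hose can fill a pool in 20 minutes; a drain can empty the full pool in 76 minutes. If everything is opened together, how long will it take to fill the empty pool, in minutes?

190/7 minutes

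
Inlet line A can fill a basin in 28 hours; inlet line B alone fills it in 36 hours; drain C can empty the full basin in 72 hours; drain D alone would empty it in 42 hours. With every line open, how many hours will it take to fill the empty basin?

Net rate = 1/28 + 1/36 − 1/72 − 1/42 = (18 + 14 − 7 − 12)/504 = 13/504 per hour.
Filling time = 1 ÷ (13/504) = 504/13 hours.

504/13 hours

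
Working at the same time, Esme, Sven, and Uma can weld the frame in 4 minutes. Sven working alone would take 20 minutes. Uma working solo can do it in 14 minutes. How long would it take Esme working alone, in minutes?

Combined rate is 1/4 per minute.
Known contribution: 1/20 + 1/14 = (7 + 10)/140 = 17/140 per minute.
So Esme's rate is 1/4 − 17/140 = 9/70, meaning 70/9 minutes alone.

70/9 minutes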